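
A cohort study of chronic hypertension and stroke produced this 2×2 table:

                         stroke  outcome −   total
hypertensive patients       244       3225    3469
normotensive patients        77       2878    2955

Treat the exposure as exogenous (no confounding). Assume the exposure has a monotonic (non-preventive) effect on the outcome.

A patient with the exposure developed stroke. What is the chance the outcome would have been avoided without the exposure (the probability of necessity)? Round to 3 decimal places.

p₁ = P(outcome | exposed) = 244/3469 = 0.070337
p₀ = P(outcome | unexposed) = 77/2955 = 0.026058
Under exogeneity and monotonicity, PN = (p₁ − p₀)/p₁.
PN = (0.070337 − 0.026058) / 0.070337 ≈ 0.6295

PN ≈ 0.630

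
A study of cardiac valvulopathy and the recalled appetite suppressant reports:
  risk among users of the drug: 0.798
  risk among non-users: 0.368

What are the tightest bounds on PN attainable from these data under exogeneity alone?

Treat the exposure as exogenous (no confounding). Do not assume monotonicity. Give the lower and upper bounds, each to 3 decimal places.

Let p₁ = 0.798, p₀ = 0.368.
Under exogeneity alone the bounds on PN are max{0,(p₁−p₀)/p₁} ≤ PN ≤ min{1,(1−p₀)/p₁}.
  lower = (p₁ − p₀)/p₁ = 0.43 / 0.798 ≈ 0.5388
  upper = min{1, (1 − p₀)/p₁} = 0.632 / 0.798 ≈ 0.7920

0.539 ≤ PN ≤ 0.792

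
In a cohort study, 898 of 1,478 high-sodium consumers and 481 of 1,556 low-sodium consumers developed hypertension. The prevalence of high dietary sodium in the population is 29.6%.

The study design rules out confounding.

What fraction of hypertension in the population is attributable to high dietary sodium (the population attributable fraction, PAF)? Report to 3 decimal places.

PAF ≈ 0.222

p₁ = P(outcome | exposed) = 898/1478 = 0.60758
p₀ = P(outcome | unexposed) = 481/1556 = 0.30913
Overall risk P(Y=1) = π·p₁ + (1−π)·p₀ = 0.296×0.60758 + 0.704×0.30913 = 0.39747.
Under exogeneity, PAF = [P(Y=1) − p₀] / P(Y=1).
PAF = (0.39747 − 0.30913) / 0.39747 ≈ 0.2223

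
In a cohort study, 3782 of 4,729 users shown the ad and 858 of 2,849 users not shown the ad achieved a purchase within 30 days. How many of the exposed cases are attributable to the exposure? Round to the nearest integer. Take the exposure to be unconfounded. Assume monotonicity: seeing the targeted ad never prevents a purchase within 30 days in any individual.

about 2358 cases

p₁ = P(outcome | exposed) = 3782/4729 = 0.79975
p₀ = P(outcome | unexposed) = 858/2849 = 0.30116
PN = (p₁ − p₀)/p₁ = (0.79975 − 0.30116) / 0.79975 ≈ 0.62343.
Attributable cases ≈ PN × (exposed cases) = 0.62343 × 3782 ≈ 2357.82.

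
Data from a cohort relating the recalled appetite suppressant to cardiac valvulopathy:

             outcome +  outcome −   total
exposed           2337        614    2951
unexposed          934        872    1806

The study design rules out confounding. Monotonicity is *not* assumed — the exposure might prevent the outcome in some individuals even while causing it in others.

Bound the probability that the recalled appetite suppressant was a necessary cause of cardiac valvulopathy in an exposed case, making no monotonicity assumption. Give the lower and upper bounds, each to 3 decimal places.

0.347 ≤ PN ≤ 0.610

p₁ = P(outcome | exposed) = 2337/2951 = 0.79193
p₀ = P(outcome | unexposed) = 934/1806 = 0.51717
Under exogeneity alone the bounds on PN are max{0,(p₁−p₀)/p₁} ≤ PN ≤ min{1,(1−p₀)/p₁}.
  lower = (p₁ − p₀)/p₁ = 0.27477 / 0.79193 ≈ 0.3470
  upper = min{1, (1 − p₀)/p₁} = 0.48283 / 0.79193 ≈ 0.6097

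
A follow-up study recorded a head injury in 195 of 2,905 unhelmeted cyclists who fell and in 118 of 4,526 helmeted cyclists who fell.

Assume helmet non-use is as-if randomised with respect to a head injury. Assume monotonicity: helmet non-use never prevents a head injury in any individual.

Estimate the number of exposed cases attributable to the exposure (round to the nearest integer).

p₁ = P(outcome | exposed) = 195/2905 = 0.067126
p₀ = P(outcome | unexposed) = 118/4526 = 0.026072
PN = (p₁ − p₀)/p₁ = (0.067126 − 0.026072) / 0.067126 ≈ 0.61160.
Attributable cases ≈ PN × (exposed cases) = 0.61160 × 195 ≈ 119.26.

about 119 cases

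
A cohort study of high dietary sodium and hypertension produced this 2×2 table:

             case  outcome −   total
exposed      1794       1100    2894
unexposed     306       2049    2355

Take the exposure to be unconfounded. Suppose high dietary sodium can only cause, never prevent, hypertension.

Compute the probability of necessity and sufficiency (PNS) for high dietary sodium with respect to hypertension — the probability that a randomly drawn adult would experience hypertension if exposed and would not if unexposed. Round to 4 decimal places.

PNS ≈ 0.4900

p₁ = P(outcome | exposed) = 1794/2894 = 0.6199
p₀ = P(outcome | unexposed) = 306/2355 = 0.12994
Under exogeneity and monotonicity, PNS = p₁ − p₀.
PNS = 0.6199 − 0.12994 = 0.48997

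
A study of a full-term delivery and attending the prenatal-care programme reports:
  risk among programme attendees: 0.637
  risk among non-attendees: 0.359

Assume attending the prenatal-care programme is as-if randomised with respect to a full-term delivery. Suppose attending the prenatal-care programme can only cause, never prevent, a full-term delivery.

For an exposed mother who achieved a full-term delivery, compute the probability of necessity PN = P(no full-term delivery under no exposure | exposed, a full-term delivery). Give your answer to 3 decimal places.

PN ≈ 0.436

Let p₁ = 0.637, p₀ = 0.359.
Under exogeneity and monotonicity, PN = (p₁ − p₀) / p₁.
PN = (0.637 − 0.359) / 0.637 = 0.278 / 0.637 ≈ 0.4364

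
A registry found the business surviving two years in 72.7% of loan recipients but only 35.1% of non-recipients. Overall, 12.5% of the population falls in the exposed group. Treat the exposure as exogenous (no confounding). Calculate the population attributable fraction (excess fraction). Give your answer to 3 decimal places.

p₁ = 0.727, p₀ = 0.351.
Overall risk P(Y=1) = π·p₁ + (1−π)·p₀ = 0.125×0.727 + 0.875×0.351 = 0.398.
Under exogeneity, PAF = [P(Y=1) − p₀] / P(Y=1).
PAF = (0.398 − 0.351) / 0.398 ≈ 0.1181

PAF ≈ 0.118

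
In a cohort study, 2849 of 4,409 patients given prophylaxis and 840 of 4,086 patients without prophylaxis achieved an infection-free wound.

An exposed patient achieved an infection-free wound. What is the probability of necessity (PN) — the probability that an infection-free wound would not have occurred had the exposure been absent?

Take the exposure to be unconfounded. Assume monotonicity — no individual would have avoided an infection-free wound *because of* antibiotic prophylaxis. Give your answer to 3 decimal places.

p₁ = P(outcome | exposed) = 2849/4409 = 0.64618
p₀ = P(outcome | unexposed) = 840/4086 = 0.20558
Under exogeneity and monotonicity, PN = (p₁ − p₀) / p₁.
PN = (0.64618 − 0.20558) / 0.64618 = 0.4406 / 0.64618 ≈ 0.6819

PN ≈ 0.682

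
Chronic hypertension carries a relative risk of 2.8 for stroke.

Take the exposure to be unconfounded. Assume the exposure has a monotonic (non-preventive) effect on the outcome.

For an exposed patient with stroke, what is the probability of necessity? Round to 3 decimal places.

Under exogeneity and monotonicity, PN = (RR − 1) / RR = 1 − 1/RR.
PN = (2.8 − 1) / 2.8 = 1.8 / 2.8 ≈ 0.6429

PN ≈ 0.643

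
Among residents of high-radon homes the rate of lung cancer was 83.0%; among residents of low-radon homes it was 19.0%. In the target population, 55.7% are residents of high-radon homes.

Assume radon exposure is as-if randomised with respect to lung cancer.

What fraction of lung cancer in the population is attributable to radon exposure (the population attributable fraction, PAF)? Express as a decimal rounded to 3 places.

PAF ≈ 0.652

p₁ = 0.83, p₀ = 0.19.
Overall risk P(Y=1) = π·p₁ + (1−π)·p₀ = 0.557×0.83 + 0.443×0.19 = 0.54648.
Under exogeneity, PAF = [P(Y=1) − p₀] / P(Y=1).
PAF = (0.54648 − 0.19) / 0.54648 ≈ 0.6523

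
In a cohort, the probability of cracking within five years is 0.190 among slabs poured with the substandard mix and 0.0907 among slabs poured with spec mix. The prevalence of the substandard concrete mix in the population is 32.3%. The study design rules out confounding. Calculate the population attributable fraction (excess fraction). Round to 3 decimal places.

Let p₁ = 0.19, p₀ = 0.0907.
Overall risk P(Y=1) = π·p₁ + (1−π)·p₀ = 0.323×0.19 + 0.677×0.0907 = 0.12277.
Under exogeneity, PAF = [P(Y=1) − p₀] / P(Y=1).
PAF = (0.12277 − 0.0907) / 0.12277 ≈ 0.2612

PAF ≈ 0.261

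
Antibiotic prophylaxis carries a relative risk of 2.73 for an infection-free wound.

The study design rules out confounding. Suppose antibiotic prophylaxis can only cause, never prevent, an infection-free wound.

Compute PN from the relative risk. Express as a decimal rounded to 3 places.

Under exogeneity and monotonicity, PN = (RR − 1) / RR = 1 − 1/RR.
PN = (2.73 − 1) / 2.73 = 1.73 / 2.73 ≈ 0.6337

PN ≈ 0.634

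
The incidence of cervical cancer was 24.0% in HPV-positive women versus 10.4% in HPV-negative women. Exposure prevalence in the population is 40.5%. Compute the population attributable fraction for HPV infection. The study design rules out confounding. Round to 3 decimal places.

p₁ = 0.24, p₀ = 0.104.
Overall risk P(Y=1) = π·p₁ + (1−π)·p₀ = 0.405×0.24 + 0.595×0.104 = 0.15908.
Under exogeneity, PAF = [P(Y=1) − p₀] / P(Y=1).
PAF = (0.15908 − 0.104) / 0.15908 ≈ 0.3462

PAF ≈ 0.346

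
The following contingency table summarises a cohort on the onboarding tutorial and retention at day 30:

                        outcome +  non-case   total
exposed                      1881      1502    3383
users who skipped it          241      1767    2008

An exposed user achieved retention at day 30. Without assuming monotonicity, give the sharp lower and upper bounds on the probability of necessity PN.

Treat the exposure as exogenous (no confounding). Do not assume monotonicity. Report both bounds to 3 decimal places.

0.784 ≤ PN ≤ 1.000

p₁ = P(outcome | exposed) = 1881/3383 = 0.55602
p₀ = P(outcome | unexposed) = 241/2008 = 0.12002
Under exogeneity alone the bounds on PN are max{0,(p₁−p₀)/p₁} ≤ PN ≤ min{1,(1−p₀)/p₁}.
  lower = (p₁ − p₀)/p₁ = 0.436 / 0.55602 ≈ 0.7841
  upper = min{1, (1 − p₀)/p₁} = 0.87998 / 0.55602 ≈ 1.5827 → capped at 1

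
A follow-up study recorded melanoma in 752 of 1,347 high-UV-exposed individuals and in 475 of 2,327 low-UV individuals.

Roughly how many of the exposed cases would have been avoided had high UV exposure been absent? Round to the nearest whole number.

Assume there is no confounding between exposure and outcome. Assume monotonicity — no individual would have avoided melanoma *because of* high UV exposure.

about 477 cases

p₁ = P(outcome | exposed) = 752/1347 = 0.55828
p₀ = P(outcome | unexposed) = 475/2327 = 0.20413
PN = (p₁ − p₀)/p₁ = (0.55828 − 0.20413) / 0.55828 ≈ 0.63437.
Attributable cases ≈ PN × (exposed cases) = 0.63437 × 752 ≈ 477.04.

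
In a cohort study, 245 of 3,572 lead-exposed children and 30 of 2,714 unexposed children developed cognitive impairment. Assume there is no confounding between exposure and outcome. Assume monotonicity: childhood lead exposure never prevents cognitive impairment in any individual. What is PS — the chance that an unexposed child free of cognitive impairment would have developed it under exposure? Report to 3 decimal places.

PS ≈ 0.058

p₁ = P(outcome | exposed) = 245/3572 = 0.068589
p₀ = P(outcome | unexposed) = 30/2714 = 0.011054
Under exogeneity and monotonicity, PS = (p₁ − p₀) / (1 − p₀).
PS = (0.068589 − 0.011054) / (1 − 0.011054) = 0.057535 / 0.98895 ≈ 0.0582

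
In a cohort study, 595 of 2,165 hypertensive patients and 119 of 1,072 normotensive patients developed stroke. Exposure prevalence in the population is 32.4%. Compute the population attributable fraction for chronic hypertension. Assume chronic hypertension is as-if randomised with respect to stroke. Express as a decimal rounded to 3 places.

p₁ = P(outcome | exposed) = 595/2165 = 0.27483
p₀ = P(outcome | unexposed) = 119/1072 = 0.11101
Overall risk P(Y=1) = π·p₁ + (1−π)·p₀ = 0.324×0.27483 + 0.676×0.11101 = 0.16408.
Under exogeneity, PAF = [P(Y=1) − p₀] / P(Y=1).
PAF = (0.16408 − 0.11101) / 0.16408 ≈ 0.3235

PAF ≈ 0.323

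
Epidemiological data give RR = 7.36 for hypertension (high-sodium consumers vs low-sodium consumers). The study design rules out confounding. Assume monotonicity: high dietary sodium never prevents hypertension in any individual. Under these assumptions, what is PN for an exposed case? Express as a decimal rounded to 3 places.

Under exogeneity and monotonicity, PN = (RR − 1) / RR = 1 − 1/RR.
PN = (7.36 − 1) / 7.36 = 6.36 / 7.36 ≈ 0.8641

PN ≈ 0.864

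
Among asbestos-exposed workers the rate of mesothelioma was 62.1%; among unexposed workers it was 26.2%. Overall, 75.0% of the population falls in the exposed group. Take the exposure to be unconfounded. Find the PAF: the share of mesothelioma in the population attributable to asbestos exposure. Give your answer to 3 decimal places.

p₁ = 0.621, p₀ = 0.262.
Overall risk P(Y=1) = π·p₁ + (1−π)·p₀ = 0.75×0.621 + 0.25×0.262 = 0.53125.
Under exogeneity, PAF = [P(Y=1) − p₀] / P(Y=1).
PAF = (0.53125 − 0.262) / 0.53125 ≈ 0.5068

PAF ≈ 0.507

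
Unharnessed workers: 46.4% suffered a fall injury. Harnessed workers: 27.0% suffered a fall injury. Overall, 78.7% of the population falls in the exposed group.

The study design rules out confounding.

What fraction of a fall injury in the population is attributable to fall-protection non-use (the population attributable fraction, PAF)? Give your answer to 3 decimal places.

PAF ≈ 0.361

p₁ = 0.464, p₀ = 0.27.
Overall risk P(Y=1) = π·p₁ + (1−π)·p₀ = 0.787×0.464 + 0.213×0.27 = 0.42268.
Under exogeneity, PAF = [P(Y=1) − p₀] / P(Y=1).
PAF = (0.42268 − 0.27) / 0.42268 ≈ 0.3612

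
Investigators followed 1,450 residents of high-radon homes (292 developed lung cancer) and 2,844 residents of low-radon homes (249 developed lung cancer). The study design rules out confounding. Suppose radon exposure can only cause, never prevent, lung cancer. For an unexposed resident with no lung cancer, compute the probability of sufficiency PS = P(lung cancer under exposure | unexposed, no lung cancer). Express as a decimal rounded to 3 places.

PS ≈ 0.125

p₁ = P(outcome | exposed) = 292/1450 = 0.20138
p₀ = P(outcome | unexposed) = 249/2844 = 0.087553
Under exogeneity and monotonicity, PS = (p₁ − p₀) / (1 − p₀).
PS = (0.20138 − 0.087553) / (1 − 0.087553) = 0.11383 / 0.91245 ≈ 0.1247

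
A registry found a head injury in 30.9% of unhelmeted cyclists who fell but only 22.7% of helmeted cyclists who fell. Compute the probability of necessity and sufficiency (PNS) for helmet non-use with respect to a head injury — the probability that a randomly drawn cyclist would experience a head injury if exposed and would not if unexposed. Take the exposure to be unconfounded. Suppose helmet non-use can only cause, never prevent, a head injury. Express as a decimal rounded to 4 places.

p₁ = 0.309, p₀ = 0.227.
Under exogeneity and monotonicity, PNS = p₁ − p₀.
PNS = 0.309 − 0.227 = 0.082

PNS ≈ 0.0820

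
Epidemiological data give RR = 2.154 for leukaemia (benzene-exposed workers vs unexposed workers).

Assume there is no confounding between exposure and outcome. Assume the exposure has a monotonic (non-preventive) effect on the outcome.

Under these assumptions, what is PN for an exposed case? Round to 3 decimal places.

Under exogeneity and monotonicity, PN = (RR − 1) / RR = 1 − 1/RR.
PN = (2.154 − 1) / 2.154 = 1.154 / 2.154 ≈ 0.5357

PN ≈ 0.536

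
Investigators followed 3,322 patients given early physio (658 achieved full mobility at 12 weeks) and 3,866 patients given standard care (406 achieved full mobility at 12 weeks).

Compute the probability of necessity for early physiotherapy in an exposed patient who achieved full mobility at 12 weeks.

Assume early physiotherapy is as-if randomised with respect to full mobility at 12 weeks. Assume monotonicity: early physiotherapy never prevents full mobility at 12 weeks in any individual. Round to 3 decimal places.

PN ≈ 0.470

p₁ = P(outcome | exposed) = 658/3322 = 0.19807
p₀ = P(outcome | unexposed) = 406/3866 = 0.10502
Under exogeneity and monotonicity, PN = (p₁ − p₀) / p₁.
PN = (0.19807 − 0.10502) / 0.19807 = 0.093055 / 0.19807 ≈ 0.4698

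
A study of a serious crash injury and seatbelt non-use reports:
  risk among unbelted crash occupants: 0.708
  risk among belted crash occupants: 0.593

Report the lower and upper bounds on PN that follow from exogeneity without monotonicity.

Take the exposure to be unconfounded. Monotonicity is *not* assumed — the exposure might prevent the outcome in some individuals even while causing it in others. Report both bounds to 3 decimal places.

Let p₁ = 0.708, p₀ = 0.593.
Under exogeneity alone the bounds on PN are max{0,(p₁−p₀)/p₁} ≤ PN ≤ min{1,(1−p₀)/p₁}.
  lower = (p₁ − p₀)/p₁ = 0.115 / 0.708 ≈ 0.1624
  upper = min{1, (1 − p₀)/p₁} = 0.407 / 0.708 ≈ 0.5749

0.162 ≤ PN ≤ 0.575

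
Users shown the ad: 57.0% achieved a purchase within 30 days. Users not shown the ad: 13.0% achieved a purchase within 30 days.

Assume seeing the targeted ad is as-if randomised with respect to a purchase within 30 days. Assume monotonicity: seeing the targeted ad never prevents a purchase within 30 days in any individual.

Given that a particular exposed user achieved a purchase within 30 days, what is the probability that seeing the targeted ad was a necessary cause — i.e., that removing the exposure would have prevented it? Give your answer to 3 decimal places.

PN ≈ 0.772

p₁ = 0.57, p₀ = 0.13.
Under exogeneity and monotonicity, PN = (p₁ − p₀) / p₁.
PN = (0.57 − 0.13) / 0.57 = 0.44 / 0.57 ≈ 0.7719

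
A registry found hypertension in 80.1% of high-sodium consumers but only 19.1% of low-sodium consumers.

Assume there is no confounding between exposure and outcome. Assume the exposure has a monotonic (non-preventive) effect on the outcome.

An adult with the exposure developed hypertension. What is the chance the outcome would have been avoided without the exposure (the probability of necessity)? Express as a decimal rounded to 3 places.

p₁ = 0.801, p₀ = 0.191.
Under exogeneity and monotonicity, PN = (p₁ − p₀) / p₁.
PN = (0.801 − 0.191) / 0.801 = 0.61 / 0.801 ≈ 0.7615

PN ≈ 0.762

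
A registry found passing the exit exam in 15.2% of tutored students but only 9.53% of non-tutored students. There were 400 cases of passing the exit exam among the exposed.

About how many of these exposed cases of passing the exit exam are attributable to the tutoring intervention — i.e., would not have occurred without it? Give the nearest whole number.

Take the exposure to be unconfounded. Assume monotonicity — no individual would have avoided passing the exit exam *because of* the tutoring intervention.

about 149 cases

p₁ = 0.152, p₀ = 0.0953.
PN = (p₁ − p₀)/p₁ = (0.152 − 0.0953) / 0.152 ≈ 0.37303.
Attributable cases ≈ PN × (exposed cases) = 0.37303 × 400 ≈ 149.21.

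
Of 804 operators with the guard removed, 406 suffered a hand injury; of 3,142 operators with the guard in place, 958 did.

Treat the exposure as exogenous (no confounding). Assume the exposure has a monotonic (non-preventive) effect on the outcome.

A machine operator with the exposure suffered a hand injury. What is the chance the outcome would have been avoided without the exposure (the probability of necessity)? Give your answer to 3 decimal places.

PN ≈ 0.396

p₁ = P(outcome | exposed) = 406/804 = 0.50498
p₀ = P(outcome | unexposed) = 958/3142 = 0.3049
Under exogeneity and monotonicity, PN = (p₁ − p₀) / p₁.
PN = (0.50498 − 0.3049) / 0.50498 = 0.20007 / 0.50498 ≈ 0.3962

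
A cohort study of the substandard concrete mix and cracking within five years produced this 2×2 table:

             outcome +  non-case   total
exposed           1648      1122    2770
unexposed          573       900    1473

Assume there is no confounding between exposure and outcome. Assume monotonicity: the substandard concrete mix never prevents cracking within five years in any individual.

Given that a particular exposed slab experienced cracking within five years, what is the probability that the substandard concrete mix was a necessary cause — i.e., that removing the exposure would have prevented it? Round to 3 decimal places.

p₁ = P(outcome | exposed) = 1648/2770 = 0.59495
p₀ = P(outcome | unexposed) = 573/1473 = 0.389
Under exogeneity and monotonicity, PN = (p₁ − p₀)/p₁.
PN = (0.59495 − 0.389) / 0.59495 ≈ 0.3462

PN ≈ 0.346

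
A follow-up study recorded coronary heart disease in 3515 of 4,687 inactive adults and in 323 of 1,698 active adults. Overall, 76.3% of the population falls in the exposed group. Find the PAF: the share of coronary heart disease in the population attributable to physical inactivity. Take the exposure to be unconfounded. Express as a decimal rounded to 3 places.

p₁ = P(outcome | exposed) = 3515/4687 = 0.74995
p₀ = P(outcome | unexposed) = 323/1698 = 0.19022
Overall risk P(Y=1) = π·p₁ + (1−π)·p₀ = 0.763×0.74995 + 0.237×0.19022 = 0.61729.
Under exogeneity, PAF = [P(Y=1) − p₀] / P(Y=1).
PAF = (0.61729 − 0.19022) / 0.61729 ≈ 0.6918

PAF ≈ 0.692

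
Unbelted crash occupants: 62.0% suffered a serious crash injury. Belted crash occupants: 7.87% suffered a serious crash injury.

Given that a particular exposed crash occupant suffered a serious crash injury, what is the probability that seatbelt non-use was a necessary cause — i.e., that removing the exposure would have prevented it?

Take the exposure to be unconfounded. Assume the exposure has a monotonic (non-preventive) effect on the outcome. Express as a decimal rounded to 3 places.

p₁ = 0.62, p₀ = 0.0787.
Under exogeneity and monotonicity, PN = (p₁ − p₀) / p₁.
PN = (0.62 − 0.0787) / 0.62 = 0.5413 / 0.62 ≈ 0.8731

PN ≈ 0.873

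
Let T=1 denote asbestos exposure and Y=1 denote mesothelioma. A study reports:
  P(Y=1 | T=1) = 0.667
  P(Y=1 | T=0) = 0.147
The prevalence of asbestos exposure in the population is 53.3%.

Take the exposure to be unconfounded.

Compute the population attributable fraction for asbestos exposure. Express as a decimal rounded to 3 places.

Let p₁ = 0.667, p₀ = 0.147.
Overall risk P(Y=1) = π·p₁ + (1−π)·p₀ = 0.533×0.667 + 0.467×0.147 = 0.42416.
Under exogeneity, PAF = [P(Y=1) − p₀] / P(Y=1).
PAF = (0.42416 − 0.147) / 0.42416 ≈ 0.6534

PAF ≈ 0.653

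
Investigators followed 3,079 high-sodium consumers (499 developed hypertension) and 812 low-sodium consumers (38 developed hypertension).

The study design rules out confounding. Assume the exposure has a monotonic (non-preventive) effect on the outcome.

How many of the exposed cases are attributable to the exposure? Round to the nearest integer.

about 355 cases

p₁ = P(outcome | exposed) = 499/3079 = 0.16207
p₀ = P(outcome | unexposed) = 38/812 = 0.046798
PN = (p₁ − p₀)/p₁ = (0.16207 − 0.046798) / 0.16207 ≈ 0.71124.
Attributable cases ≈ PN × (exposed cases) = 0.71124 × 499 ≈ 354.91.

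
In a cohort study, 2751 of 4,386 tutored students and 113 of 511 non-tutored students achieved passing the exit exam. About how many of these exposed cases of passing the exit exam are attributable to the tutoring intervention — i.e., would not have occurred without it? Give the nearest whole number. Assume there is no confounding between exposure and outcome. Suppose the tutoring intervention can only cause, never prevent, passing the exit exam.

about 1781 cases

p₁ = P(outcome | exposed) = 2751/4386 = 0.62722
p₀ = P(outcome | unexposed) = 113/511 = 0.22114
PN = (p₁ − p₀)/p₁ = (0.62722 − 0.22114) / 0.62722 ≈ 0.64744.
Attributable cases ≈ PN × (exposed cases) = 0.64744 × 2751 ≈ 1781.10.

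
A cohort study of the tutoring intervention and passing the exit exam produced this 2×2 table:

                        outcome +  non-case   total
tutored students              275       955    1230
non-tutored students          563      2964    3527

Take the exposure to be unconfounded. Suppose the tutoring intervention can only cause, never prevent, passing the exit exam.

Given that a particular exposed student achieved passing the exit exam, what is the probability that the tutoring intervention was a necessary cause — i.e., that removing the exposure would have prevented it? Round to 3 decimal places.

PN ≈ 0.286

p₁ = P(outcome | exposed) = 275/1230 = 0.22358
p₀ = P(outcome | unexposed) = 563/3527 = 0.15963
Under exogeneity and monotonicity, PN = (p₁ − p₀) / p₁.
PN = (0.22358 − 0.15963) / 0.22358 = 0.063951 / 0.22358 ≈ 0.2860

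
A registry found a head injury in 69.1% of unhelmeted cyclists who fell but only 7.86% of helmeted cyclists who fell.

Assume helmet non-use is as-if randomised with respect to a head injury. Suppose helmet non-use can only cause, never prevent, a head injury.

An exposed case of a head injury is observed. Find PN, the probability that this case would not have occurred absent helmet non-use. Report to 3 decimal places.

PN ≈ 0.886

p₁ = 0.691, p₀ = 0.0786.
Under exogeneity and monotonicity, PN = (p₁ − p₀) / p₁.
PN = (0.691 − 0.0786) / 0.691 = 0.6124 / 0.691 ≈ 0.8863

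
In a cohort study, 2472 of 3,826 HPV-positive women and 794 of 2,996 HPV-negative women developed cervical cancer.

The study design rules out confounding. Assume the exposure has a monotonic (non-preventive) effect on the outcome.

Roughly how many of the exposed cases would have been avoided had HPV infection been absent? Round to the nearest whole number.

p₁ = P(outcome | exposed) = 2472/3826 = 0.64611
p₀ = P(outcome | unexposed) = 794/2996 = 0.26502
PN = (p₁ − p₀)/p₁ = (0.64611 − 0.26502) / 0.64611 ≈ 0.58982.
Attributable cases ≈ PN × (exposed cases) = 0.58982 × 2472 ≈ 1458.03.

about 1458 cases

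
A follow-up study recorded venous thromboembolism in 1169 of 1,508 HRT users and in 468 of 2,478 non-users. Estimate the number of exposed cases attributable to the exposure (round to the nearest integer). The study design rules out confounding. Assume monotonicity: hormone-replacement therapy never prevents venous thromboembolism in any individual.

about 884 cases

p₁ = P(outcome | exposed) = 1169/1508 = 0.7752
p₀ = P(outcome | unexposed) = 468/2478 = 0.18886
PN = (p₁ − p₀)/p₁ = (0.7752 − 0.18886) / 0.7752 ≈ 0.75637.
Attributable cases ≈ PN × (exposed cases) = 0.75637 × 1169 ≈ 884.20.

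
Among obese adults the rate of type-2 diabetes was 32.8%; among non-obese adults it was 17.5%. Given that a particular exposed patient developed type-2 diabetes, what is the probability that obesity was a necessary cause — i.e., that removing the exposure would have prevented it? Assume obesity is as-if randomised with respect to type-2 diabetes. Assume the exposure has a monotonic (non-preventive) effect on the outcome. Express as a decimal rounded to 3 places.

p₁ = 0.328, p₀ = 0.175.
Under exogeneity and monotonicity, PN = (p₁ − p₀) / p₁.
PN = (0.328 − 0.175) / 0.328 = 0.153 / 0.328 ≈ 0.4665

PN ≈ 0.466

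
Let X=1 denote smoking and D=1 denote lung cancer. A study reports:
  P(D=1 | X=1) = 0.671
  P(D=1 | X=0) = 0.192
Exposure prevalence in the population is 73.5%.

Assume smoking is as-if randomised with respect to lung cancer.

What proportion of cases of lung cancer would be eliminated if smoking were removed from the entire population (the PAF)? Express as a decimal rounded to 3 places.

Let p₁ = 0.671, p₀ = 0.192.
Overall risk P(Y=1) = π·p₁ + (1−π)·p₀ = 0.735×0.671 + 0.265×0.192 = 0.54407.
Under exogeneity, PAF = [P(Y=1) − p₀] / P(Y=1).
PAF = (0.54407 − 0.192) / 0.54407 ≈ 0.6471

PAF ≈ 0.647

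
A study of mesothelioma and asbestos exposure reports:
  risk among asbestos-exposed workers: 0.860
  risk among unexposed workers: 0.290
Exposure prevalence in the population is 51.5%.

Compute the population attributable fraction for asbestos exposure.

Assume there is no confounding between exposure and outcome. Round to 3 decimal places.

PAF ≈ 0.503

Let p₁ = 0.86, p₀ = 0.29.
Overall risk P(Y=1) = π·p₁ + (1−π)·p₀ = 0.515×0.86 + 0.485×0.29 = 0.58355.
Under exogeneity, PAF = [P(Y=1) − p₀] / P(Y=1).
PAF = (0.58355 − 0.29) / 0.58355 ≈ 0.5030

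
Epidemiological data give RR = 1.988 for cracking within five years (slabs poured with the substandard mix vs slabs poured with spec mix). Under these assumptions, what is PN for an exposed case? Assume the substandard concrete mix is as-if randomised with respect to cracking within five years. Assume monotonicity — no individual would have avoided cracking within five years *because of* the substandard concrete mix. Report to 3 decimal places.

PN ≈ 0.497

Under exogeneity and monotonicity, PN = (RR − 1) / RR = 1 − 1/RR.
PN = (1.988 − 1) / 1.988 = 0.988 / 1.988 ≈ 0.4970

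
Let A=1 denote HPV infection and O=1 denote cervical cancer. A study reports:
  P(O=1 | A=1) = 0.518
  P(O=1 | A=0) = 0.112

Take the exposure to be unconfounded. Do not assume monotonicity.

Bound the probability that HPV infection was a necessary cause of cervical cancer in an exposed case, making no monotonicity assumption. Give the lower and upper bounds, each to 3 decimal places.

Let p₁ = 0.518, p₀ = 0.112.
Under exogeneity alone the bounds on PN are max{0,(p₁−p₀)/p₁} ≤ PN ≤ min{1,(1−p₀)/p₁}.
  lower = (p₁ − p₀)/p₁ = 0.406 / 0.518 ≈ 0.7838
  upper = min{1, (1 − p₀)/p₁} = 0.888 / 0.518 ≈ 1.7143 → capped at 1

0.784 ≤ PN ≤ 1.000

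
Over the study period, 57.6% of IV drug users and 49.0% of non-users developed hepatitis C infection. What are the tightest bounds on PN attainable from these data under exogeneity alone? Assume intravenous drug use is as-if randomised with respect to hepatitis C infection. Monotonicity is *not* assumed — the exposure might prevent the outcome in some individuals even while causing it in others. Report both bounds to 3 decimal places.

0.149 ≤ PN ≤ 0.885

p₁ = 0.576, p₀ = 0.49.
Under exogeneity alone the bounds on PN are max{0,(p₁−p₀)/p₁} ≤ PN ≤ min{1,(1−p₀)/p₁}.
  lower = (p₁ − p₀)/p₁ = 0.086 / 0.576 ≈ 0.1493
  upper = min{1, (1 − p₀)/p₁} = 0.51 / 0.576 ≈ 0.8854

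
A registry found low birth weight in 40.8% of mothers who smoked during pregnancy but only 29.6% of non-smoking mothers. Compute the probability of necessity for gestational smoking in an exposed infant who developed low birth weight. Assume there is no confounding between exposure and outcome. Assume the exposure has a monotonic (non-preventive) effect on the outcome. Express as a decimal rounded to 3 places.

p₁ = 0.408, p₀ = 0.296.
Under exogeneity and monotonicity, PN = (p₁ − p₀) / p₁.
PN = (0.408 − 0.296) / 0.408 = 0.112 / 0.408 ≈ 0.2745

PN ≈ 0.275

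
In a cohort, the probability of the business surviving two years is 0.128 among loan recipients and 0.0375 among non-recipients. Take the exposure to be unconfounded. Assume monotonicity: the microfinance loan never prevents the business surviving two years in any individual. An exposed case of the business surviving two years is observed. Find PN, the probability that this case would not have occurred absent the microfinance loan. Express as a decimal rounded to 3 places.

Let p₁ = 0.128, p₀ = 0.0375.
Under exogeneity and monotonicity, PN = (p₁ − p₀) / p₁.
PN = (0.128 − 0.0375) / 0.128 = 0.0905 / 0.128 ≈ 0.7070

PN ≈ 0.707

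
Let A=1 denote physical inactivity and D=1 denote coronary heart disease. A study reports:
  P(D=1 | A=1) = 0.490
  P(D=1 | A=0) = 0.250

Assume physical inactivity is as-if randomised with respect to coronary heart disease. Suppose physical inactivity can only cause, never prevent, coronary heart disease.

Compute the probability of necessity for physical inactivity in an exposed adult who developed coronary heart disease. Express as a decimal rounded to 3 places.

Let p₁ = 0.49, p₀ = 0.25.
Under exogeneity and monotonicity, PN = (p₁ − p₀) / p₁.
PN = (0.49 − 0.25) / 0.49 = 0.24 / 0.49 ≈ 0.4898

PN ≈ 0.490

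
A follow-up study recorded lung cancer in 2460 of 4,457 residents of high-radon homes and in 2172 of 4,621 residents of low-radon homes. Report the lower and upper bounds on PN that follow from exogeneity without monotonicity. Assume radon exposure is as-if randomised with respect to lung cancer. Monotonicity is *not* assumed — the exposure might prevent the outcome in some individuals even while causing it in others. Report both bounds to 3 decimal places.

0.148 ≤ PN ≤ 0.960

p₁ = P(outcome | exposed) = 2460/4457 = 0.55194
p₀ = P(outcome | unexposed) = 2172/4621 = 0.47003
Under exogeneity alone the bounds on PN are max{0,(p₁−p₀)/p₁} ≤ PN ≤ min{1,(1−p₀)/p₁}.
  lower = (p₁ − p₀)/p₁ = 0.081913 / 0.55194 ≈ 0.1484
  upper = min{1, (1 − p₀)/p₁} = 0.52997 / 0.55194 ≈ 0.9602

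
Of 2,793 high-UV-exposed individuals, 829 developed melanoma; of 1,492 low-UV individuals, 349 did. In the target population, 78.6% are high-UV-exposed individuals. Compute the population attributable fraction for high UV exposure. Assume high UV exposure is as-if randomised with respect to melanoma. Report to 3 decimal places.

p₁ = P(outcome | exposed) = 829/2793 = 0.29681
p₀ = P(outcome | unexposed) = 349/1492 = 0.23391
Overall risk P(Y=1) = π·p₁ + (1−π)·p₀ = 0.786×0.29681 + 0.214×0.23391 = 0.28335.
Under exogeneity, PAF = [P(Y=1) − p₀] / P(Y=1).
PAF = (0.28335 − 0.23391) / 0.28335 ≈ 0.1745

PAF ≈ 0.174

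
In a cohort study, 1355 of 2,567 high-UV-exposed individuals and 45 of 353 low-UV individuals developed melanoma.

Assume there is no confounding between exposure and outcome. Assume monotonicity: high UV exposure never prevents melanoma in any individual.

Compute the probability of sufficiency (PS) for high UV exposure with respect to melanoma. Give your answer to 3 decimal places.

PS ≈ 0.459

p₁ = P(outcome | exposed) = 1355/2567 = 0.52785
p₀ = P(outcome | unexposed) = 45/353 = 0.12748
Under exogeneity and monotonicity, PS = (p₁ − p₀) / (1 − p₀).
PS = (0.52785 − 0.12748) / (1 − 0.12748) = 0.40037 / 0.87252 ≈ 0.4589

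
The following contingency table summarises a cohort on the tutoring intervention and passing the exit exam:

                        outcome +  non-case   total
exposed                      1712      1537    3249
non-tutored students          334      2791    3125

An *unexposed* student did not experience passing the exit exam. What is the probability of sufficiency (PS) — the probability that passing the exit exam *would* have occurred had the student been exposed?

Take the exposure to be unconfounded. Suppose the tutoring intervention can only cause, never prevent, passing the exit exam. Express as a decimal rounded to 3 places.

PS ≈ 0.470

p₁ = P(outcome | exposed) = 1712/3249 = 0.52693
p₀ = P(outcome | unexposed) = 334/3125 = 0.10688
Under exogeneity and monotonicity, PS = (p₁ − p₀) / (1 − p₀).
PS = (0.52693 − 0.10688) / (1 − 0.10688) = 0.42005 / 0.89312 ≈ 0.4703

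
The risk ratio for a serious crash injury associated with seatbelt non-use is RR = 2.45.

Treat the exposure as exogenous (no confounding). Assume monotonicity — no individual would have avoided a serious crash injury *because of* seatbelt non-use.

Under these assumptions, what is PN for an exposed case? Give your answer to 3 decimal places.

PN ≈ 0.592

Under exogeneity and monotonicity, PN = (RR − 1) / RR = 1 − 1/RR.
PN = (2.45 − 1) / 2.45 = 1.45 / 2.45 ≈ 0.5918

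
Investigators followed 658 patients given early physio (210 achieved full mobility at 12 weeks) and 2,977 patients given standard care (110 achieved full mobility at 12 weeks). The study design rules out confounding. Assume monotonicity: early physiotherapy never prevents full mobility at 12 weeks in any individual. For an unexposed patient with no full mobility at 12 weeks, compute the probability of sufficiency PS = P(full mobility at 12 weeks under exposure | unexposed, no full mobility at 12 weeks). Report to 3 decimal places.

p₁ = P(outcome | exposed) = 210/658 = 0.31915
p₀ = P(outcome | unexposed) = 110/2977 = 0.03695
Under exogeneity and monotonicity, PS = (p₁ − p₀) / (1 − p₀).
PS = (0.31915 − 0.03695) / (1 − 0.03695) = 0.2822 / 0.96305 ≈ 0.2930

PS ≈ 0.293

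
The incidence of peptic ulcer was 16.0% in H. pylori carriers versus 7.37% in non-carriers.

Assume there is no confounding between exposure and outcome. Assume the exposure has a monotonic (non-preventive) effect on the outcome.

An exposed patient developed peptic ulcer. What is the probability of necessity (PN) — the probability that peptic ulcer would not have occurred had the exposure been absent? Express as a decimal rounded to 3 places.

PN ≈ 0.539

p₁ = 0.16, p₀ = 0.0737.
Under exogeneity and monotonicity, PN = (p₁ − p₀) / p₁.
PN = (0.16 − 0.0737) / 0.16 = 0.0863 / 0.16 ≈ 0.5394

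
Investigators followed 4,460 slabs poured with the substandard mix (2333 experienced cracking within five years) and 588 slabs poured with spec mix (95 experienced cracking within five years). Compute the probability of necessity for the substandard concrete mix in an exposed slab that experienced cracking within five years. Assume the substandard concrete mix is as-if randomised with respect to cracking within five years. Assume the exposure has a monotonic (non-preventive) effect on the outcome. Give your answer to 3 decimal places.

p₁ = P(outcome | exposed) = 2333/4460 = 0.52309
p₀ = P(outcome | unexposed) = 95/588 = 0.16156
Under exogeneity and monotonicity, PN = (p₁ − p₀) / p₁.
PN = (0.52309 − 0.16156) / 0.52309 = 0.36153 / 0.52309 ≈ 0.6911

PN ≈ 0.691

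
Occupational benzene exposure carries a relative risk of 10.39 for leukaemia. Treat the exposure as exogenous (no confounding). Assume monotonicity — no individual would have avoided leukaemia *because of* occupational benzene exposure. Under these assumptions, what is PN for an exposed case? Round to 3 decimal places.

Under exogeneity and monotonicity, PN = (RR − 1) / RR = 1 − 1/RR.
PN = (10.39 − 1) / 10.39 = 9.39 / 10.39 ≈ 0.9038

PN ≈ 0.904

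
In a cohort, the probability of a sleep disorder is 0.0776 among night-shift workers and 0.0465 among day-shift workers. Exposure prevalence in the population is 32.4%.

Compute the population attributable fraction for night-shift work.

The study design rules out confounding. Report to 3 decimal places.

Let p₁ = 0.0776, p₀ = 0.0465.
Overall risk P(Y=1) = π·p₁ + (1−π)·p₀ = 0.324×0.0776 + 0.676×0.0465 = 0.056576.
Under exogeneity, PAF = [P(Y=1) − p₀] / P(Y=1).
PAF = (0.056576 − 0.0465) / 0.056576 ≈ 0.1781

PAF ≈ 0.178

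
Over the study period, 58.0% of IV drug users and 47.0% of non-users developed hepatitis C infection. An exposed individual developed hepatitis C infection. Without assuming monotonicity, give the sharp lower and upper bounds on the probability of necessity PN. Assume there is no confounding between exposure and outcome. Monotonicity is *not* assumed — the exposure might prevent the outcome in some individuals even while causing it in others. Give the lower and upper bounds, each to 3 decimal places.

0.190 ≤ PN ≤ 0.914

p₁ = 0.58, p₀ = 0.47.
Under exogeneity alone the bounds on PN are max{0,(p₁−p₀)/p₁} ≤ PN ≤ min{1,(1−p₀)/p₁}.
  lower = (p₁ − p₀)/p₁ = 0.11 / 0.58 ≈ 0.1897
  upper = min{1, (1 − p₀)/p₁} = 0.53 / 0.58 ≈ 0.9138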